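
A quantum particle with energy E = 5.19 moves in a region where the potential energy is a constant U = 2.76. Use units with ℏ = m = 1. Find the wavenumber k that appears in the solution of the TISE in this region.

k = 2.20

With E > U the solution is oscillatory, ψ ∝ e^{±ikx} with k = √(2m(E − U))/ℏ.
k = √(2 × 1 × 2.43) = 2.205.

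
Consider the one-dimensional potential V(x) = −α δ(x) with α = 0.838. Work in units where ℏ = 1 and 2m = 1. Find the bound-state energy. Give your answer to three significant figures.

E = -0.176

For x ≠ 0 the bound state is ψ ∝ e^{−κ|x|}; integrating the TISE across the delta gives the cusp condition 2κ = 2mα/ℏ², so κ = 0.4190.
Then E = −ℏ²κ²/(2m) = −mα²/(2ℏ²) = -0.1756.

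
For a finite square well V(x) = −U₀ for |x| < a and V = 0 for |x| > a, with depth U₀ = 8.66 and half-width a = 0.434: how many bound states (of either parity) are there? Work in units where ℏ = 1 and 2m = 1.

The dimensionless depth is z₀ = a√(2mU₀)/ℏ = 0.434 × √(8.660) = 1.277.
A new bound state (alternating even/odd) appears each time z₀ passes a multiple of π/2, so N = ⌊2z₀/π⌋ + 1 = ⌊0.8131⌋ + 1 = 1.

N = 1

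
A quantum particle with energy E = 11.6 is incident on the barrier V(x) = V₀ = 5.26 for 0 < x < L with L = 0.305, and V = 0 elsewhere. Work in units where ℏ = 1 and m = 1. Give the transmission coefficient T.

E > V₀: inside the barrier k₂ = √(2m(E − V₀))/ℏ = 3.561, k₂L = 1.086.
T = [1 + V₀² sin²(k₂L) / (4E(E − V₀))]⁻¹ = 1/1.074 = 0.931.

T = 0.931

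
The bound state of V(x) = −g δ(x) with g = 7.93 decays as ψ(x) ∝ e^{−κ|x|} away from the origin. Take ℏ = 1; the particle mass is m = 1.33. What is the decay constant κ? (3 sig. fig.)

κ = 10.5

Integrating the TISE across x = 0 gives the cusp condition ψ'(0⁺) − ψ'(0⁻) = −(2mg/ℏ²)ψ(0).
With ψ ∝ e^{−κ|x|} this yields −2κ = −2mg/ℏ², so κ = mg/ℏ² = 10.55.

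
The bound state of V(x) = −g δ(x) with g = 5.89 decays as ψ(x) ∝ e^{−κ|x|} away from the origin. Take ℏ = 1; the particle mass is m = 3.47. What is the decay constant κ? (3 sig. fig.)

Integrate −(ℏ²/2m)ψ'' − gδ(x)ψ = Eψ from −ε to +ε: the ψ'' term gives ψ'(0⁺) − ψ'(0⁻) and the δ term gives −(2mg/ℏ²)ψ(0).
With ψ ∝ e^{−κ|x|} this yields −2κ = −2mg/ℏ², so κ = mg/ℏ² = 20.44.

κ = 20.4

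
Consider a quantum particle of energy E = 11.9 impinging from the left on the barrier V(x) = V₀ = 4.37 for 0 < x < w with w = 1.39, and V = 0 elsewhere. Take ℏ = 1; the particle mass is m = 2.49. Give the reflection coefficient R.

R = 0.0323

Above the barrier the interior wavenumber is k₂ = √(2m(E − V₀))/ℏ = 6.124, giving phase k₂w = 8.512.
T = [1 + V₀² sin²(k₂w) / (4E(E − V₀))]⁻¹ = 1/1.033 = 0.968.
R = 1 − T = 0.0323.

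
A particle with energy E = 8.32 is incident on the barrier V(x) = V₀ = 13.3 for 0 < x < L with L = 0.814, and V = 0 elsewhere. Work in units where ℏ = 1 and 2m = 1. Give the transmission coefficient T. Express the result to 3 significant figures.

T = 0.0946

E < V₀: inside the barrier ψ ∝ e^{±κx} with κ = √(2m(V₀ − E))/ℏ = 2.232.
κL = 1.817, sinh(κL) = 2.994.
The exact tunnelling result is T⁻¹ = 1 + V₀² sinh²(κL) / [4E(V₀ − E)] = 10.57, so T = 0.0946.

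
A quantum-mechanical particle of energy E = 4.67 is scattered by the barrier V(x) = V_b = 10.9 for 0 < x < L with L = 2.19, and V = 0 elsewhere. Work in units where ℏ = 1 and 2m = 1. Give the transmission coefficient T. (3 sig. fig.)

T = 0.0000700

E < V_b: inside the barrier ψ ∝ e^{±κx} with κ = √(2m(V_b − E))/ℏ = 2.496.
κL = 5.466, sinh(κL) = 118.3.
The exact tunnelling result is T⁻¹ = 1 + V_b² sinh²(κL) / [4E(V_b − E)] = 14280, so T = 0.0000700.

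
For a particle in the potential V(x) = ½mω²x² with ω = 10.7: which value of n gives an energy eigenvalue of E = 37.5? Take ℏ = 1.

n = 3

Invert E_n = (n + ½)ℏω: n = E/ℏω − ½ = 3.005, so n = 3.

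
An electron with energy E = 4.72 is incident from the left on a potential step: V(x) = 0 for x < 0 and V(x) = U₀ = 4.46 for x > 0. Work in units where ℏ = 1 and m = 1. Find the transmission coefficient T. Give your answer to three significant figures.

On each side the TISE gives plane waves with k = √(2m(E − V))/ℏ: k₁ = √(2·1·4.72) = 3.072, k₂ = √(2·1·0.26) = 0.7211.
Continuity of ψ and ψ′ at the step yields the reflection amplitude r = (k₁ − k₂)/(k₁ + k₂) = 0.6198; thus R = |r|² = 0.3842, T = 0.6158.

T = 0.616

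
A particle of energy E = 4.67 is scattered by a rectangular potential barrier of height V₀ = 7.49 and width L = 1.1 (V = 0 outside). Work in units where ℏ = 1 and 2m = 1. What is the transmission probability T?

Since E < V₀ the interior solution is evanescent with decay constant κ = √(2m(V₀ − E))/ℏ = 1.679.
κL = 1.847, sinh(κL) = 3.092.
The exact tunnelling result is T⁻¹ = 1 + V₀² sinh²(κL) / [4E(V₀ − E)] = 11.18, so T = 0.0894.

T = 0.0894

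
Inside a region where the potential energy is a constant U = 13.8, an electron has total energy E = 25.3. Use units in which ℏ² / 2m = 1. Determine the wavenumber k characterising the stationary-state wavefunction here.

With E > U the solution is oscillatory, ψ ∝ e^{±ikx} with k = √(2m(E − U))/ℏ.
k = √(2 × 0.5 × 11.5) = 3.391.

k = 3.39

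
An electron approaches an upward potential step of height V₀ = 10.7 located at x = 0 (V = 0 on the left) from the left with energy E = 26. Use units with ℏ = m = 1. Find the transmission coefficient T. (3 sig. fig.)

The wavenumbers are k₁ = √(2mE)/ℏ = 7.211 on the left and k₂ = √(2m(E − V₀))/ℏ = 5.532 on the right.
Continuity of ψ and ψ′ at the step yields the reflection amplitude r = (k₁ − k₂)/(k₁ + k₂) = 0.1318; thus R = |r|² = 0.01737, T = 0.9826.

T = 0.983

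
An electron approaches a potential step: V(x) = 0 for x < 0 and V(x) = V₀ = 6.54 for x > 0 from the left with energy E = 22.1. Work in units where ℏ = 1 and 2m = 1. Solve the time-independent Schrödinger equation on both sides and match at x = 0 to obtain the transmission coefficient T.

T = 0.992

The wavenumbers are k₁ = √(2mE)/ℏ = 4.701 on the left and k₂ = √(2m(E − V₀))/ℏ = 3.945 on the right.
Continuity of ψ and ψ′ at the step yields the reflection amplitude r = (k₁ − k₂)/(k₁ + k₂) = 0.08749; thus R = |r|² = 0.007655, T = 0.9923.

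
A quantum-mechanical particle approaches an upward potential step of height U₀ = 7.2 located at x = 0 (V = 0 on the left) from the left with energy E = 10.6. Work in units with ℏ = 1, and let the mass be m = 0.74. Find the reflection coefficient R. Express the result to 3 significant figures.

On each side the TISE gives plane waves with k = √(2m(E − V))/ℏ: k₁ = √(2·0.74·10.6) = 3.961, k₂ = √(2·0.74·3.4) = 2.243.
Matching ψ and ψ′ at x = 0 gives r = (k₁ − k₂)/(k₁ + k₂), so R = r² = 0.07665 and T = 1 − R = 0.9234.

R = 0.0766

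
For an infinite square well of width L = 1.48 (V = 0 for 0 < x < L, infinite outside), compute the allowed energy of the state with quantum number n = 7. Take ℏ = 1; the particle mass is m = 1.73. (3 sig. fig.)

E = 63.8

The infinite-well eigenfunctions ψ_n = √(2/L) sin(nπx/L) vanish at both walls, giving E_n = n²π²ℏ²/(2mL²).
E_7 = 7² × π² / (2 × 1.73 × 1.48²) = 63.81.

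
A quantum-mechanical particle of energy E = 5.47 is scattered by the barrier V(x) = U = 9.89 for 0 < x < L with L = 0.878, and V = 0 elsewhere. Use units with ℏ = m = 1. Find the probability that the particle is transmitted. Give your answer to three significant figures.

Since E < U the interior solution is evanescent with decay constant κ = √(2m(U − E))/ℏ = 2.973.
κL = 2.610, sinh(κL) = 6.766.
Matching ψ, ψ′ at both faces gives T = [1 + U² sinh²(κL) / (4E(U − E))]⁻¹ = 1/47.30 = 0.0211.

T = 0.0211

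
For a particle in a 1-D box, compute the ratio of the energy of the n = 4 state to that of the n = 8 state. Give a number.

Since E_n ∝ n², the ratio is (4/8)² = 0.25.

0.25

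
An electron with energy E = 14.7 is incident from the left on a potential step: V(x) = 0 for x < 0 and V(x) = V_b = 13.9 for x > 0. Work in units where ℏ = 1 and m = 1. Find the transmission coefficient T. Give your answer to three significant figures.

T = 0.614

On each side the TISE gives plane waves with k = √(2m(E − V))/ℏ: k₁ = √(2·1·14.7) = 5.422, k₂ = √(2·1·0.8) = 1.265.
Matching ψ and ψ′ at x = 0 gives r = (k₁ − k₂)/(k₁ + k₂), so R = r² = 0.3865 and T = 1 − R = 0.6135.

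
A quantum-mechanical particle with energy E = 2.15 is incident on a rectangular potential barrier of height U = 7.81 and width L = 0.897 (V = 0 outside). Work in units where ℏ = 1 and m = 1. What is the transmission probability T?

T = 0.00761

E < U: inside the barrier ψ ∝ e^{±κx} with κ = √(2m(U − E))/ℏ = 3.365.
κL = 3.018, sinh(κL) = 10.20.
The exact tunnelling result is T⁻¹ = 1 + U² sinh²(κL) / [4E(U − E)] = 131.4, so T = 0.00761.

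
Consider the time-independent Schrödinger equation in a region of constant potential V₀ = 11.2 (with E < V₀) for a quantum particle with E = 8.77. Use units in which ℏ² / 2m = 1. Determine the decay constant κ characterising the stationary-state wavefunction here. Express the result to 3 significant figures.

Since E < V₀ the TISE in this region is ψ'' = κ²ψ with κ = √(2m(V₀ − E))/ℏ.
κ = √(2 × 0.5 × 2.43) = 1.559.

κ = 1.56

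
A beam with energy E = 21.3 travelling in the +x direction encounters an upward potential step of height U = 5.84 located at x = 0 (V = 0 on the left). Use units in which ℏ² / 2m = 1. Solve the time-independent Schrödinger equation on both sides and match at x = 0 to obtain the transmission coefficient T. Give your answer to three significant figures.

T = 0.994

On each side the TISE gives plane waves with k = √(2m(E − V))/ℏ: k₁ = √(2·½·21.3) = 4.615, k₂ = √(2·½·15.46) = 3.932.
Continuity of ψ and ψ′ at the step yields the reflection amplitude r = (k₁ − k₂)/(k₁ + k₂) = 0.07994; thus R = |r|² = 0.006391, T = 0.9936.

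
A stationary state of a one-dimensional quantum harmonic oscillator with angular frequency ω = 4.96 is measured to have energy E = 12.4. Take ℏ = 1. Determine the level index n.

n = 2

E_n = ℏω(n + ½) ⇒ n = E/(ℏω) − ½ = 12.4/4.96 − 0.5 = 2.000 → n = 2.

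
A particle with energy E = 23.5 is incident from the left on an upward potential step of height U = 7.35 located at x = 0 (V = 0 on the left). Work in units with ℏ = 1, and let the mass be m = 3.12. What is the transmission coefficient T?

The wavenumbers are k₁ = √(2mE)/ℏ = 12.11 on the left and k₂ = √(2m(E − U))/ℏ = 10.04 on the right.
Continuity of ψ and ψ′ at the step yields the reflection amplitude r = (k₁ − k₂)/(k₁ + k₂) = 0.09350; thus R = |r|² = 0.008742, T = 0.9913.

T = 0.991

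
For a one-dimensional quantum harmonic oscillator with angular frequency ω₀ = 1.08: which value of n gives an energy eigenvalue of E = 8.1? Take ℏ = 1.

E_n = ℏω₀(n + ½) ⇒ n = E/(ℏω₀) − ½ = 8.1/1.08 − 0.5 = 7.000 → n = 7.

n = 7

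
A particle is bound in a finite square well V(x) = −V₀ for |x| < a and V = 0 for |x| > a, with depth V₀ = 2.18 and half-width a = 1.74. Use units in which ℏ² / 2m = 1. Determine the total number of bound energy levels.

N = 2

Define the well-strength parameter z₀ = (a/ℏ)√(2mV₀) = 1.74 × √(2·0.5·2.18) = 2.569.
The even/odd transcendental equations gain one root per π/2 in z₀, giving N = 1 + ⌊2z₀/π⌋ = 1 + ⌊1.636⌋ = 2.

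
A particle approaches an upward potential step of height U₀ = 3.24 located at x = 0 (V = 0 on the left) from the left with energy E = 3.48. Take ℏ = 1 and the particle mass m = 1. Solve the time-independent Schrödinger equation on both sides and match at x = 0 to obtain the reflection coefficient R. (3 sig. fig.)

The wavenumbers are k₁ = √(2mE)/ℏ = 2.638 on the left and k₂ = √(2m(E − U₀))/ℏ = 0.6928 on the right.
Continuity of ψ and ψ′ at the step yields the reflection amplitude r = (k₁ − k₂)/(k₁ + k₂) = 0.5840; thus R = |r|² = 0.3411, T = 0.6589.

R = 0.341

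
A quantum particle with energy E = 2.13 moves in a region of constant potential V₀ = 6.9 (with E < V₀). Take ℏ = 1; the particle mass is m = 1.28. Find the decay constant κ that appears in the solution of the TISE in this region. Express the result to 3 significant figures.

κ = 3.49

Since E < V₀ the TISE in this region is ψ'' = κ²ψ with κ = √(2m(V₀ − E))/ℏ.
κ = √(2 × 1.28 × 4.77) = 3.494.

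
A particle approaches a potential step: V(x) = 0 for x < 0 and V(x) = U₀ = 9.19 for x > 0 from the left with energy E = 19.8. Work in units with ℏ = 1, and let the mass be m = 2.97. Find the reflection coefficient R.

R = 0.0239

On each side the TISE gives plane waves with k = √(2m(E − V))/ℏ: k₁ = √(2·2.97·19.8) = 10.84, k₂ = √(2·2.97·10.61) = 7.939.
Matching ψ and ψ′ at x = 0 gives r = (k₁ − k₂)/(k₁ + k₂), so R = r² = 0.02394 and T = 1 − R = 0.9761.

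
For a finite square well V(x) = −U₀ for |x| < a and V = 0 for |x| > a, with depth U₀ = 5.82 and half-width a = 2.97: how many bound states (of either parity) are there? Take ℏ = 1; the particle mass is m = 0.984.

The dimensionless depth is z₀ = a√(2mU₀)/ℏ = 2.97 × √(11.45) = 10.05.
The even/odd transcendental equations gain one root per π/2 in z₀, giving N = 1 + ⌊2z₀/π⌋ = 1 + ⌊6.399⌋ = 7.

N = 7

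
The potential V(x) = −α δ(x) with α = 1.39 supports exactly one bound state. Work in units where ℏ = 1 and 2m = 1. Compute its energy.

E = -0.483

For x ≠ 0 the bound state is ψ ∝ e^{−κ|x|}; integrating the TISE across the delta gives the cusp condition 2κ = 2mα/ℏ², so κ = 0.6950.
Then E = −ℏ²κ²/(2m) = −mα²/(2ℏ²) = -0.4830.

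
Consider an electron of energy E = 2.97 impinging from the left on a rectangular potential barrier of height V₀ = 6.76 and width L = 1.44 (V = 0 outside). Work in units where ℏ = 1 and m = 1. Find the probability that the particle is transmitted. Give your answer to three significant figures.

T = 0.00142

Since E < V₀ the interior solution is evanescent with decay constant κ = √(2m(V₀ − E))/ℏ = 2.753.
κL = 3.965, sinh(κL) = 26.34.
Matching ψ, ψ′ at both faces gives T = [1 + V₀² sinh²(κL) / (4E(V₀ − E))]⁻¹ = 1/705.1 = 0.00142.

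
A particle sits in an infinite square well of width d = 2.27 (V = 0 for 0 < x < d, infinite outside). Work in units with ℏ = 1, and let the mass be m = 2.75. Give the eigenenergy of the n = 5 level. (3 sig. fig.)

E = 8.71

Requiring ψ(0) = ψ(d) = 0 quantises k = nπ/d, hence E_n = ℏ²k²/2m = n²π²ℏ²/(2md²).
E_5 = 5² × π² / (2 × 2.75 × 2.27²) = 8.706.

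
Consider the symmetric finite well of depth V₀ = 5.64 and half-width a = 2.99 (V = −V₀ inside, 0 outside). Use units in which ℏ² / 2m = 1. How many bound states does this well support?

Define the well-strength parameter z₀ = (a/ℏ)√(2mV₀) = 2.99 × √(2·0.5·5.64) = 7.101.
The even/odd transcendental equations gain one root per π/2 in z₀, giving N = 1 + ⌊2z₀/π⌋ = 1 + ⌊4.521⌋ = 5.

N = 5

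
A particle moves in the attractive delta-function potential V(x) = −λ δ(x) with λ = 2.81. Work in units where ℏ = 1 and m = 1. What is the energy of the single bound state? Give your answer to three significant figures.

E = -3.95

For x ≠ 0 the bound state is ψ ∝ e^{−κ|x|}; integrating the TISE across the delta gives the cusp condition 2κ = 2mλ/ℏ², so κ = 2.810.
Then E = −ℏ²κ²/(2m) = −mλ²/(2ℏ²) = -3.948.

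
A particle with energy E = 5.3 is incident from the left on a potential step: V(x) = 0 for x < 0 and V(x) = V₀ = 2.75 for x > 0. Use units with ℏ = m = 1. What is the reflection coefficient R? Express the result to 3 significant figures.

The wavenumbers are k₁ = √(2mE)/ℏ = 3.256 on the left and k₂ = √(2m(E − V₀))/ℏ = 2.258 on the right.
Continuity of ψ and ψ′ at the step yields the reflection amplitude r = (k₁ − k₂)/(k₁ + k₂) = 0.1809; thus R = |r|² = 0.03272, T = 0.9673.

R = 0.0327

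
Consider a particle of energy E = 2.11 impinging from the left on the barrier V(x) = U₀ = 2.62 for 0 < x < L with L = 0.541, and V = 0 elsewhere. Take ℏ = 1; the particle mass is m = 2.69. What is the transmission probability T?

T = 0.376

E < U₀: inside the barrier ψ ∝ e^{±κx} with κ = √(2m(U₀ − E))/ℏ = 1.656.
κL = 0.8961, sinh(κL) = 1.021.
The exact tunnelling result is T⁻¹ = 1 + U₀² sinh²(κL) / [4E(U₀ − E)] = 2.662, so T = 0.376.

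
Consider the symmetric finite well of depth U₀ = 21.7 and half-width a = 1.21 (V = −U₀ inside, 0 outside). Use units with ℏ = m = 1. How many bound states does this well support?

The dimensionless depth is z₀ = a√(2mU₀)/ℏ = 1.21 × √(43.40) = 7.971.
The even/odd transcendental equations gain one root per π/2 in z₀, giving N = 1 + ⌊2z₀/π⌋ = 1 + ⌊5.075⌋ = 6.

N = 6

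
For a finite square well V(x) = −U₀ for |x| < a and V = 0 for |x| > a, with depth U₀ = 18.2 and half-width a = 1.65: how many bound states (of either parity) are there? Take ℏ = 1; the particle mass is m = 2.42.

N = 10

Define the well-strength parameter z₀ = (a/ℏ)√(2mU₀) = 1.65 × √(2·2.42·18.2) = 15.49.
A new bound state (alternating even/odd) appears each time z₀ passes a multiple of π/2, so N = ⌊2z₀/π⌋ + 1 = ⌊9.859⌋ + 1 = 10.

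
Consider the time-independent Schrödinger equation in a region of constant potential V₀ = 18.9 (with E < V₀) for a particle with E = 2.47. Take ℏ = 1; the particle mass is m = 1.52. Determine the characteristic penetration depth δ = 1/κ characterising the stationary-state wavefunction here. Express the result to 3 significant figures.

Since E < V₀ the TISE in this region is ψ'' = κ²ψ with κ = √(2m(V₀ − E))/ℏ.
κ = √(2 × 1.52 × 16.43) = 7.067. The penetration depth is δ = 1/κ = 0.141.

δ = 0.141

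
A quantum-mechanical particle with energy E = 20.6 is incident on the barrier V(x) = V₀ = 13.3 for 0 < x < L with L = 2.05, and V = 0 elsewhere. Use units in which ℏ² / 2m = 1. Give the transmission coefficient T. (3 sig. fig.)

E > V₀: inside the barrier k₂ = √(2m(E − V₀))/ℏ = 2.702, k₂L = 5.539.
Matching at both interfaces gives T⁻¹ = 1 + V₀² sin²(k₂L) / [4E(E − V₀)] = 1.135, hence T = 0.881.

T = 0.881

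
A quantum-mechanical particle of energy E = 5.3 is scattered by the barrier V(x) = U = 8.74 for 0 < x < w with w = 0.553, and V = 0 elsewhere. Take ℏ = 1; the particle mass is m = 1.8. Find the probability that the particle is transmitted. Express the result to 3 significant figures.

E < U: inside the barrier ψ ∝ e^{±κx} with κ = √(2m(U − E))/ℏ = 3.519.
κw = 1.946, sinh(κw) = 3.429.
The exact tunnelling result is T⁻¹ = 1 + U² sinh²(κw) / [4E(U − E)] = 13.32, so T = 0.0751.

T = 0.0751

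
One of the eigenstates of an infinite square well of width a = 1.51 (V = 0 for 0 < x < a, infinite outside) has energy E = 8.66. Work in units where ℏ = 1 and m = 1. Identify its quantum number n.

n = 2

From E_n = n²π²ℏ²/(2ma²) invert to n = √(2ma²E)/(πℏ).
n = (1.51/π) × √(2 × 1 × 8.66) = 2.000 → n = 2.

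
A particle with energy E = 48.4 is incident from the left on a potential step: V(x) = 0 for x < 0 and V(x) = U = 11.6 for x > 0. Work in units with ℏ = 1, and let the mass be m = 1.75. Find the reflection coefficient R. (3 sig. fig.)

R = 0.00468

On each side the TISE gives plane waves with k = √(2m(E − V))/ℏ: k₁ = √(2·1.75·48.4) = 13.02, k₂ = √(2·1.75·36.8) = 11.35.
Matching ψ and ψ′ at x = 0 gives r = (k₁ − k₂)/(k₁ + k₂), so R = r² = 0.004678 and T = 1 − R = 0.9953.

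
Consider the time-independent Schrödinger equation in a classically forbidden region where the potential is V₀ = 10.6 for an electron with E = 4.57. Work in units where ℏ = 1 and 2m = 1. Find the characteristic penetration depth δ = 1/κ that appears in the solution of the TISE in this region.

δ = 0.407

Since E < V₀ the TISE in this region is ψ'' = κ²ψ with κ = √(2m(V₀ − E))/ℏ.
κ = √(2 × 0.5 × 6.03) = 2.456. The penetration depth is δ = 1/κ = 0.407.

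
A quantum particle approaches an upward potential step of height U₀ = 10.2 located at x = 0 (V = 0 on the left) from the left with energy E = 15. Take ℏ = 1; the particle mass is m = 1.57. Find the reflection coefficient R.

R = 0.0769

On each side the TISE gives plane waves with k = √(2m(E − V))/ℏ: k₁ = √(2·1.57·15) = 6.863, k₂ = √(2·1.57·4.8) = 3.882.
Matching ψ and ψ′ at x = 0 gives r = (k₁ − k₂)/(k₁ + k₂), so R = r² = 0.07695 and T = 1 − R = 0.9231.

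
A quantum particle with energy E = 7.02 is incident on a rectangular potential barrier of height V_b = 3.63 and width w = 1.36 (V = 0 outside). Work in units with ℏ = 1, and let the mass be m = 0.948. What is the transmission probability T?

T = 0.988

E > V_b: inside the barrier k₂ = √(2m(E − V_b))/ℏ = 2.535, k₂w = 3.448.
Matching at both interfaces gives T⁻¹ = 1 + V_b² sin²(k₂w) / [4E(E − V_b)] = 1.013, hence T = 0.988.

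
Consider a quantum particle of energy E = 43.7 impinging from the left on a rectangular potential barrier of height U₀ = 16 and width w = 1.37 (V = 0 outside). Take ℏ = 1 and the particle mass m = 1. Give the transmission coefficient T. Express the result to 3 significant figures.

T = 0.975

E > U₀: inside the barrier k₂ = √(2m(E − U₀))/ℏ = 7.443, k₂w = 10.20.
T = [1 + U₀² sin²(k₂w) / (4E(E − U₀))]⁻¹ = 1/1.026 = 0.975.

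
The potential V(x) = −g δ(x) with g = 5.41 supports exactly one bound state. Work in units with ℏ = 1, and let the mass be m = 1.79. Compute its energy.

The bound state is ψ(x) = √κ e^{−κ|x|}. The derivative jump ψ'(0⁺) − ψ'(0⁻) = −(2mg/ℏ²)ψ(0) fixes κ = mg/ℏ² = 9.684.
Then E = −ℏ²κ²/(2m) = −mg²/(2ℏ²) = -26.19.

E = -26.2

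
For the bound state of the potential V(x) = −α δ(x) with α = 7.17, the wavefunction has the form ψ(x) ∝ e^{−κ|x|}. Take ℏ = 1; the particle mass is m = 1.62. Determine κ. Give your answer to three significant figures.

κ = 11.6

Integrating the TISE across x = 0 gives the cusp condition ψ'(0⁺) − ψ'(0⁻) = −(2mα/ℏ²)ψ(0).
With ψ ∝ e^{−κ|x|} this yields −2κ = −2mα/ℏ², so κ = mα/ℏ² = 11.62.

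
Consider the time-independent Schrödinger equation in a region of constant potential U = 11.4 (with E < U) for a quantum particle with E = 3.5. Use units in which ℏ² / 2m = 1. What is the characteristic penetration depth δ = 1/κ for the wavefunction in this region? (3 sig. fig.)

Since E < U the TISE in this region is ψ'' = κ²ψ with κ = √(2m(U − E))/ℏ.
κ = √(2 × 0.5 × 7.9) = 2.811. The penetration depth is δ = 1/κ = 0.356.

δ = 0.356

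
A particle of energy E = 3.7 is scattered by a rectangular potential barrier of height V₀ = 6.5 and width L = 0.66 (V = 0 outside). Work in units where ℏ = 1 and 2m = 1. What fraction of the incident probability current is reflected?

R = 0.648

E < V₀: inside the barrier ψ ∝ e^{±κx} with κ = √(2m(V₀ − E))/ℏ = 1.673.
κL = 1.104, sinh(κL) = 1.343.
Matching ψ, ψ′ at both faces gives T = [1 + V₀² sinh²(κL) / (4E(V₀ − E))]⁻¹ = 1/2.839 = 0.352.
R = 1 − T = 0.648.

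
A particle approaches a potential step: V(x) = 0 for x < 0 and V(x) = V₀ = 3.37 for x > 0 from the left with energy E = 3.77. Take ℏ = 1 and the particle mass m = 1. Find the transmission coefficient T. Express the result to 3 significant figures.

T = 0.741

The wavenumbers are k₁ = √(2mE)/ℏ = 2.746 on the left and k₂ = √(2m(E − V₀))/ℏ = 0.8944 on the right.
Continuity of ψ and ψ′ at the step yields the reflection amplitude r = (k₁ − k₂)/(k₁ + k₂) = 0.5086; thus R = |r|² = 0.2587, T = 0.7413.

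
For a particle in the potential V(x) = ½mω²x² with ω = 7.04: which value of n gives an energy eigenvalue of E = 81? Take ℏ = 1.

Invert E_n = (n + ½)ℏω: n = E/ℏω − ½ = 11.006, so n = 11.

n = 11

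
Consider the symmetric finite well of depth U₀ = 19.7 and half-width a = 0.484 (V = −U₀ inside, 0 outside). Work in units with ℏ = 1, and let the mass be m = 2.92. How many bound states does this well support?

Define the well-strength parameter z₀ = (a/ℏ)√(2mU₀) = 0.484 × √(2·2.92·19.7) = 5.191.
The even/odd transcendental equations gain one root per π/2 in z₀, giving N = 1 + ⌊2z₀/π⌋ = 1 + ⌊3.305⌋ = 4.

N = 4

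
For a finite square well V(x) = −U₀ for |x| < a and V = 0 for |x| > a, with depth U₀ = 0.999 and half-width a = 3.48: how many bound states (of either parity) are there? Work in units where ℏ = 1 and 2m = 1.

The dimensionless depth is z₀ = a√(2mU₀)/ℏ = 3.48 × √(0.9990) = 3.478.
The even/odd transcendental equations gain one root per π/2 in z₀, giving N = 1 + ⌊2z₀/π⌋ = 1 + ⌊2.214⌋ = 3.

N = 3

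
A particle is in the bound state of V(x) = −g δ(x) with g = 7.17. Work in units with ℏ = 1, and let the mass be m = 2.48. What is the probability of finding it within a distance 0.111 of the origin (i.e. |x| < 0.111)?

The normalised bound state is ψ = √κ e^{−κ|x|} with κ = mg/ℏ² = 17.78.
P(|x| < d) = ∫_{−d}^{d} κ e^{−2κ|x|} dx = 1 − e^{−2κd} = 1 − e^{−3.948} = 0.9807.

P = 0.981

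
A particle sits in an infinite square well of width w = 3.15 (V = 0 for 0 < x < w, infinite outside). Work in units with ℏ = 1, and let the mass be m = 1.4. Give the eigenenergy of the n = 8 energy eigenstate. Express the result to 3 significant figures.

The infinite-well eigenfunctions ψ_n = √(2/w) sin(nπx/w) vanish at both walls, giving E_n = n²π²ℏ²/(2mw²).
E_8 = 8² × π² / (2 × 1.4 × 3.15²) = 22.74.

E = 22.7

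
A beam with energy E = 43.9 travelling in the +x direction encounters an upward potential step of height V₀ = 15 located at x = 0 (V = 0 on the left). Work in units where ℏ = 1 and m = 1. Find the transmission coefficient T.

On each side the TISE gives plane waves with k = √(2m(E − V))/ℏ: k₁ = √(2·1·43.9) = 9.370, k₂ = √(2·1·28.9) = 7.603.
Matching ψ and ψ′ at x = 0 gives r = (k₁ − k₂)/(k₁ + k₂), so R = r² = 0.01084 and T = 1 − R = 0.9892.

T = 0.989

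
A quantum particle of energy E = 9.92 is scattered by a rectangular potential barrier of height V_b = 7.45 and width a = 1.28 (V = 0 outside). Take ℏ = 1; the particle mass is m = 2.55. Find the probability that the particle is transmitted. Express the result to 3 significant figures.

Above the barrier the interior wavenumber is k₂ = √(2m(E − V_b))/ℏ = 3.549, giving phase k₂a = 4.543.
Matching at both interfaces gives T⁻¹ = 1 + V_b² sin²(k₂a) / [4E(E − V_b)] = 1.550, hence T = 0.645.

T = 0.645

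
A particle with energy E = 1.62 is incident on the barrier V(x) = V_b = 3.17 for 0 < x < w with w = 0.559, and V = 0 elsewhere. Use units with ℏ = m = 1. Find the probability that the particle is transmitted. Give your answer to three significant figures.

T = 0.430

Since E < V_b the interior solution is evanescent with decay constant κ = √(2m(V_b − E))/ℏ = 1.761.
κw = 0.9842, sinh(κw) = 1.151.
Matching ψ, ψ′ at both faces gives T = [1 + V_b² sinh²(κw) / (4E(V_b − E))]⁻¹ = 1/2.325 = 0.430.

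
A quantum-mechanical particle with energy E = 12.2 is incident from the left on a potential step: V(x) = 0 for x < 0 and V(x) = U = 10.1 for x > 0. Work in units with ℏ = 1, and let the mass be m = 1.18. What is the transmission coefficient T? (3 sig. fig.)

T = 0.829

The wavenumbers are k₁ = √(2mE)/ℏ = 5.366 on the left and k₂ = √(2m(E − U))/ℏ = 2.226 on the right.
Matching ψ and ψ′ at x = 0 gives r = (k₁ − k₂)/(k₁ + k₂), so R = r² = 0.1710 and T = 1 − R = 0.8290.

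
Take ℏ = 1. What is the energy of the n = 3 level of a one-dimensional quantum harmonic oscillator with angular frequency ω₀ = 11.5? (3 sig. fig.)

E = 40.3

Using E_n = (n + ½)ℏω₀: E_3 = 3.5 × 11.5 = 40.25.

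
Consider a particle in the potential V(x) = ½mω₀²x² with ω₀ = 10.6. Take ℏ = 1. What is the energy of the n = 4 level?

The oscillator eigenvalues are E_n = ℏω₀(n + ½), so E_4 = 10.6 × 4.5 = 47.70.

E = 47.7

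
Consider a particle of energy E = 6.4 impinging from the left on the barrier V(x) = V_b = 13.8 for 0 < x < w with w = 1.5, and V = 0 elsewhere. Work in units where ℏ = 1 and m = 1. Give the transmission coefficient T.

Since E < V_b the interior solution is evanescent with decay constant κ = √(2m(V_b − E))/ℏ = 3.847.
κw = 5.771, sinh(κw) = 160.4.
Matching ψ, ψ′ at both faces gives T = [1 + V_b² sinh²(κw) / (4E(V_b − E))]⁻¹ = 1/25850 = 0.0000387.

T = 0.0000387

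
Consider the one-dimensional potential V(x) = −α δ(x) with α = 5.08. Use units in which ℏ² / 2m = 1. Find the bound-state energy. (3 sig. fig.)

For x ≠ 0 the bound state is ψ ∝ e^{−κ|x|}; integrating the TISE across the delta gives the cusp condition 2κ = 2mα/ℏ², so κ = 2.540.
Then E = −ℏ²κ²/(2m) = −mα²/(2ℏ²) = -6.452.

E = -6.45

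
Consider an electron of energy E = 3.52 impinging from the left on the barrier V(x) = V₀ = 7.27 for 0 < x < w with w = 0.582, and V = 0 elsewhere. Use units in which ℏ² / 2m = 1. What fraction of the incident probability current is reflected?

Since E < V₀ the interior solution is evanescent with decay constant κ = √(2m(V₀ − E))/ℏ = 1.936.
κw = 1.127, sinh(κw) = 1.381.
The exact tunnelling result is T⁻¹ = 1 + V₀² sinh²(κw) / [4E(V₀ − E)] = 2.910, so T = 0.344.
R = 1 − T = 0.656.

R = 0.656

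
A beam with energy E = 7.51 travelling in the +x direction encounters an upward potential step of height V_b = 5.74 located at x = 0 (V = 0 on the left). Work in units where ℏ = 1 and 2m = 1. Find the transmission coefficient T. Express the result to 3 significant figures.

The wavenumbers are k₁ = √(2mE)/ℏ = 2.740 on the left and k₂ = √(2m(E − V_b))/ℏ = 1.330 on the right.
Continuity of ψ and ψ′ at the step yields the reflection amplitude r = (k₁ − k₂)/(k₁ + k₂) = 0.3464; thus R = |r|² = 0.1200, T = 0.8800.

T = 0.880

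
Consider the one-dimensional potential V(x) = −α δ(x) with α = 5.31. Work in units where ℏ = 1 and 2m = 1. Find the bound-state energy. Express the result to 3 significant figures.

For x ≠ 0 the bound state is ψ ∝ e^{−κ|x|}; integrating the TISE across the delta gives the cusp condition 2κ = 2mα/ℏ², so κ = 2.655.
Then E = −ℏ²κ²/(2m) = −mα²/(2ℏ²) = -7.049.

E = -7.05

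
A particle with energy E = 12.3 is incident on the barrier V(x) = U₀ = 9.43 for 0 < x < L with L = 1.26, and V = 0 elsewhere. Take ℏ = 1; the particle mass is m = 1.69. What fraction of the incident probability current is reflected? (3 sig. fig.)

Above the barrier the interior wavenumber is k₂ = √(2m(E − U₀))/ℏ = 3.115, giving phase k₂L = 3.924.
T = [1 + U₀² sin²(k₂L) / (4E(E − U₀))]⁻¹ = 1/1.313 = 0.761.
R = 1 − T = 0.239.

R = 0.239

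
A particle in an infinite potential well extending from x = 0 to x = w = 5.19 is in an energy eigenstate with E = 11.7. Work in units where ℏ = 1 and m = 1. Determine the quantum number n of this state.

From E_n = n²π²ℏ²/(2mw²) invert to n = √(2mw²E)/(πℏ).
n = (5.19/π) × √(2 × 1 × 11.7) = 7.991 → n = 8.

n = 8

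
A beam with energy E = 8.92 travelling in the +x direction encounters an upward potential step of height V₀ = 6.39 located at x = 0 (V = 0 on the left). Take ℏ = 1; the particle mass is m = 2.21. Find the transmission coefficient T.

On each side the TISE gives plane waves with k = √(2m(E − V))/ℏ: k₁ = √(2·2.21·8.92) = 6.279, k₂ = √(2·2.21·2.53) = 3.344.
Matching ψ and ψ′ at x = 0 gives r = (k₁ − k₂)/(k₁ + k₂), so R = r² = 0.09302 and T = 1 − R = 0.9070.

T = 0.907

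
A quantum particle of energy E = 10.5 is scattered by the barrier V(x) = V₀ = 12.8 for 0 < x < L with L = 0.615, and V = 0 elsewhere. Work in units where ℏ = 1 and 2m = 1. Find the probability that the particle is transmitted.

T = 0.338

E < V₀: inside the barrier ψ ∝ e^{±κx} with κ = √(2m(V₀ − E))/ℏ = 1.517.
κL = 0.9327, sinh(κL) = 1.074.
Matching ψ, ψ′ at both faces gives T = [1 + V₀² sinh²(κL) / (4E(V₀ − E))]⁻¹ = 1/2.956 = 0.338.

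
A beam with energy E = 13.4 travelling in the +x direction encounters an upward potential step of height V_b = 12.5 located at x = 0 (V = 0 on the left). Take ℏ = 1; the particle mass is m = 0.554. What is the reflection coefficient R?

The wavenumbers are k₁ = √(2mE)/ℏ = 3.853 on the left and k₂ = √(2m(E − V_b))/ℏ = 0.9986 on the right.
Continuity of ψ and ψ′ at the step yields the reflection amplitude r = (k₁ − k₂)/(k₁ + k₂) = 0.5884; thus R = |r|² = 0.3462, T = 0.6538.

R = 0.346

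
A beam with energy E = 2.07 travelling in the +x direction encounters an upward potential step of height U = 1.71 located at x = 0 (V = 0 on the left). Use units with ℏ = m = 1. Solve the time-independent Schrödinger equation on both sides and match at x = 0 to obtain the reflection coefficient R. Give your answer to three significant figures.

R = 0.169

On each side the TISE gives plane waves with k = √(2m(E − V))/ℏ: k₁ = √(2·1·2.07) = 2.035, k₂ = √(2·1·0.36) = 0.8485.
Continuity of ψ and ψ′ at the step yields the reflection amplitude r = (k₁ − k₂)/(k₁ + k₂) = 0.4114; thus R = |r|² = 0.1693, T = 0.8307.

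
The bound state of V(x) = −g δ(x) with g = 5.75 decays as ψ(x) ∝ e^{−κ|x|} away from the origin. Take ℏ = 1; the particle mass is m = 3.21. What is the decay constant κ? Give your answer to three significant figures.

κ = 18.5

Integrating the TISE across x = 0 gives the cusp condition ψ'(0⁺) − ψ'(0⁻) = −(2mg/ℏ²)ψ(0).
With ψ ∝ e^{−κ|x|} this yields −2κ = −2mg/ℏ², so κ = mg/ℏ² = 18.46.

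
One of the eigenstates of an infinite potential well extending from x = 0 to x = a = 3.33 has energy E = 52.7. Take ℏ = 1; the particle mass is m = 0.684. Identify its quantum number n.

n = 9

For an infinite well E_n = n²π²ℏ²/(2ma²), so n = (a/πℏ)√(2mE).
n = (3.33/π) × √(2 × 0.684 × 52.7) = 9.000 → n = 9.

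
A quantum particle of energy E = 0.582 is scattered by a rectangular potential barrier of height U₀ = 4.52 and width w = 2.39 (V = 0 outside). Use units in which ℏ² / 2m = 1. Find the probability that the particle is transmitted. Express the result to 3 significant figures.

T = 0.000136

E < U₀: inside the barrier ψ ∝ e^{±κx} with κ = √(2m(U₀ − E))/ℏ = 1.984.
κw = 4.743, sinh(κw) = 57.37.
The exact tunnelling result is T⁻¹ = 1 + U₀² sinh²(κw) / [4E(U₀ − E)] = 7337, so T = 0.000136.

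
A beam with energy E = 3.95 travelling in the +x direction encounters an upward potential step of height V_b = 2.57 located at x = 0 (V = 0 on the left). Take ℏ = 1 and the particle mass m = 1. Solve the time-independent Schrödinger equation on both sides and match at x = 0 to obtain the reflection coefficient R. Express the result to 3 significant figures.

R = 0.0661

The wavenumbers are k₁ = √(2mE)/ℏ = 2.811 on the left and k₂ = √(2m(E − V_b))/ℏ = 1.661 on the right.
Matching ψ and ψ′ at x = 0 gives r = (k₁ − k₂)/(k₁ + k₂), so R = r² = 0.06606 and T = 1 − R = 0.9339.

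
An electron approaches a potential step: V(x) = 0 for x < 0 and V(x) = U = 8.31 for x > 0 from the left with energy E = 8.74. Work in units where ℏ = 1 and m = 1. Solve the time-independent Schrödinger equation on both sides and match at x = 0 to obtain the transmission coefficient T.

The wavenumbers are k₁ = √(2mE)/ℏ = 4.181 on the left and k₂ = √(2m(E − U))/ℏ = 0.9274 on the right.
Continuity of ψ and ψ′ at the step yields the reflection amplitude r = (k₁ − k₂)/(k₁ + k₂) = 0.6369; thus R = |r|² = 0.4057, T = 0.5943.

T = 0.594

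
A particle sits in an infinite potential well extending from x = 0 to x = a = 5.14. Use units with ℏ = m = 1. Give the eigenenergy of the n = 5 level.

E = 4.67

The infinite-well eigenfunctions ψ_n = √(2/a) sin(nπx/a) vanish at both walls, giving E_n = n²π²ℏ²/(2ma²).
E_5 = 5² × π² / (2 × 1 × 5.14²) = 4.670.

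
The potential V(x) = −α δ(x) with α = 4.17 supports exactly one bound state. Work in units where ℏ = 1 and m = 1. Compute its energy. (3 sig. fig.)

For x ≠ 0 the bound state is ψ ∝ e^{−κ|x|}; integrating the TISE across the delta gives the cusp condition 2κ = 2mα/ℏ², so κ = 4.170.
Then E = −ℏ²κ²/(2m) = −mα²/(2ℏ²) = -8.694.

E = -8.69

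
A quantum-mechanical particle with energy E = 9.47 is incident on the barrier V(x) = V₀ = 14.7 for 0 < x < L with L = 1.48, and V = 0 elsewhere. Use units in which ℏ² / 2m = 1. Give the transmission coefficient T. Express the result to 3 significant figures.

Since E < V₀ the interior solution is evanescent with decay constant κ = √(2m(V₀ − E))/ℏ = 2.287.
κL = 3.385, sinh(κL) = 14.74.
The exact tunnelling result is T⁻¹ = 1 + V₀² sinh²(κL) / [4E(V₀ − E)] = 237.9, so T = 0.00420.

T = 0.00420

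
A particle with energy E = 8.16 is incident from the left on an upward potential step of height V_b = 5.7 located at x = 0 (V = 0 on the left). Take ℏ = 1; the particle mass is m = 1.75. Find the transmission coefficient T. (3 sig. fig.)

On each side the TISE gives plane waves with k = √(2m(E − V))/ℏ: k₁ = √(2·1.75·8.16) = 5.344, k₂ = √(2·1.75·2.46) = 2.934.
Matching ψ and ψ′ at x = 0 gives r = (k₁ − k₂)/(k₁ + k₂), so R = r² = 0.08474 and T = 1 − R = 0.9153.

T = 0.915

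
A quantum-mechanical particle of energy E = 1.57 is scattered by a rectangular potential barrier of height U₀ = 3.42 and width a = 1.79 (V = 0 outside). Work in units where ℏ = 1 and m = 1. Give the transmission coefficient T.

T = 0.00405

Since E < U₀ the interior solution is evanescent with decay constant κ = √(2m(U₀ − E))/ℏ = 1.924.
κa = 3.443, sinh(κa) = 15.63.
Matching ψ, ψ′ at both faces gives T = [1 + U₀² sinh²(κa) / (4E(U₀ − E))]⁻¹ = 1/246.8 = 0.00405.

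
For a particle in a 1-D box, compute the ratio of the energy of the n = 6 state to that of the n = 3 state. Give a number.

Since E_n ∝ n², the ratio is (6/3)² = 4.

4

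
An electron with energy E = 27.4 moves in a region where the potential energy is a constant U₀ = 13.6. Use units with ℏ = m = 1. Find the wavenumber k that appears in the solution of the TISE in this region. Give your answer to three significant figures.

k = 5.25

With E > U₀ the solution is oscillatory, ψ ∝ e^{±ikx} with k = √(2m(E − U₀))/ℏ.
k = √(2 × 1 × 13.8) = 5.254.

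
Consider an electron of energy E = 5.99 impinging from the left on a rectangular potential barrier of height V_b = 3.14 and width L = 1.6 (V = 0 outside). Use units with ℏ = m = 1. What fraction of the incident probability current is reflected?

E > V_b: inside the barrier k₂ = √(2m(E − V_b))/ℏ = 2.387, k₂L = 3.820.
T = [1 + V_b² sin²(k₂L) / (4E(E − V_b))]⁻¹ = 1/1.057 = 0.946.
R = 1 − T = 0.0538.

R = 0.0538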